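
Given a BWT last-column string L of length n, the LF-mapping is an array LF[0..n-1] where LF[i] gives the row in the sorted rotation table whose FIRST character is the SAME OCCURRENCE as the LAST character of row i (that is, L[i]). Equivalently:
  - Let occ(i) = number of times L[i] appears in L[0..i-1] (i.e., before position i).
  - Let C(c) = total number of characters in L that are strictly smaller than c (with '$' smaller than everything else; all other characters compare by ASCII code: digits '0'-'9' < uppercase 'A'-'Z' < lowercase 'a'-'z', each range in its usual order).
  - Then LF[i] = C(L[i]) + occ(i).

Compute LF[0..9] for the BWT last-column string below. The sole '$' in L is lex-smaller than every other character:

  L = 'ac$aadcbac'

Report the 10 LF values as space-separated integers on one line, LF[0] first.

Char counts: '$':1, 'a':4, 'b':1, 'c':3, 'd':1
C (first-col start): C('$')=0, C('a')=1, C('b')=5, C('c')=6, C('d')=9
L[0]='a': occ=0, LF[0]=C('a')+0=1+0=1
L[1]='c': occ=0, LF[1]=C('c')+0=6+0=6
L[2]='$': occ=0, LF[2]=C('$')+0=0+0=0
L[3]='a': occ=1, LF[3]=C('a')+1=1+1=2
L[4]='a': occ=2, LF[4]=C('a')+2=1+2=3
L[5]='d': occ=0, LF[5]=C('d')+0=9+0=9
L[6]='c': occ=1, LF[6]=C('c')+1=6+1=7
L[7]='b': occ=0, LF[7]=C('b')+0=5+0=5
L[8]='a': occ=3, LF[8]=C('a')+3=1+3=4
L[9]='c': occ=2, LF[9]=C('c')+2=6+2=8

Answer: 1 6 0 2 3 9 7 5 4 8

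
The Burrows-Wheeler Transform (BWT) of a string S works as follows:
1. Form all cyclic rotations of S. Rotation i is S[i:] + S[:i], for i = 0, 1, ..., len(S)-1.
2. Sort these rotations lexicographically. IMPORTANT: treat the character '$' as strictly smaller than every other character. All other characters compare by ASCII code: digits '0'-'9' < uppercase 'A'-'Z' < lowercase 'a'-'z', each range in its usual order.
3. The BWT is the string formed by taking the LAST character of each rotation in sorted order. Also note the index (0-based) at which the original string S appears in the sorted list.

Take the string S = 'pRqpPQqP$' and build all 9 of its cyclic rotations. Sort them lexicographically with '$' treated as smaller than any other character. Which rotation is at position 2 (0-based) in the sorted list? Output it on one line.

Answer: PQqP$pRqp

Derivation:
All 9 rotations (rotation i = S[i:]+S[:i]):
  rot[0] = pRqpPQqP$
  rot[1] = RqpPQqP$p
  rot[2] = qpPQqP$pR
  rot[3] = pPQqP$pRq
  rot[4] = PQqP$pRqp
  rot[5] = QqP$pRqpP
  rot[6] = qP$pRqpPQ
  rot[7] = P$pRqpPQq
  rot[8] = $pRqpPQqP
Sorted (with $ < everything):
  sorted[0] = $pRqpPQqP
  sorted[1] = P$pRqpPQq
  sorted[2] = PQqP$pRqp
  sorted[3] = QqP$pRqpP
  sorted[4] = RqpPQqP$p
  sorted[5] = pPQqP$pRq
  sorted[6] = pRqpPQqP$
  sorted[7] = qP$pRqpPQ
  sorted[8] = qpPQqP$pR
sorted[2] = PQqP$pRqp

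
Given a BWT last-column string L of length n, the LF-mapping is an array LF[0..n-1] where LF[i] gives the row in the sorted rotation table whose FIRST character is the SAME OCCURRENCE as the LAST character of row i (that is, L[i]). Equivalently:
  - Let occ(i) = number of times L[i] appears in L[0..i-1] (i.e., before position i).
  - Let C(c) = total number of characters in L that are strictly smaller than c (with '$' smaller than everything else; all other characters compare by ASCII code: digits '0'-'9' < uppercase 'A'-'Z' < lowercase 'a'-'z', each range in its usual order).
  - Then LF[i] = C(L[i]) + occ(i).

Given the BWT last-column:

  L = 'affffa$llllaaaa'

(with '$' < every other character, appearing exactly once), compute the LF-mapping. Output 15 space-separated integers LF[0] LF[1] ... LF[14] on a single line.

Answer: 1 7 8 9 10 2 0 11 12 13 14 3 4 5 6

Derivation:
Char counts: '$':1, 'a':6, 'f':4, 'l':4
C (first-col start): C('$')=0, C('a')=1, C('f')=7, C('l')=11
L[0]='a': occ=0, LF[0]=C('a')+0=1+0=1
L[1]='f': occ=0, LF[1]=C('f')+0=7+0=7
L[2]='f': occ=1, LF[2]=C('f')+1=7+1=8
L[3]='f': occ=2, LF[3]=C('f')+2=7+2=9
L[4]='f': occ=3, LF[4]=C('f')+3=7+3=10
L[5]='a': occ=1, LF[5]=C('a')+1=1+1=2
L[6]='$': occ=0, LF[6]=C('$')+0=0+0=0
L[7]='l': occ=0, LF[7]=C('l')+0=11+0=11
L[8]='l': occ=1, LF[8]=C('l')+1=11+1=12
L[9]='l': occ=2, LF[9]=C('l')+2=11+2=13
L[10]='l': occ=3, LF[10]=C('l')+3=11+3=14
L[11]='a': occ=2, LF[11]=C('a')+2=1+2=3
L[12]='a': occ=3, LF[12]=C('a')+3=1+3=4
L[13]='a': occ=4, LF[13]=C('a')+4=1+4=5
L[14]='a': occ=5, LF[14]=C('a')+5=1+5=6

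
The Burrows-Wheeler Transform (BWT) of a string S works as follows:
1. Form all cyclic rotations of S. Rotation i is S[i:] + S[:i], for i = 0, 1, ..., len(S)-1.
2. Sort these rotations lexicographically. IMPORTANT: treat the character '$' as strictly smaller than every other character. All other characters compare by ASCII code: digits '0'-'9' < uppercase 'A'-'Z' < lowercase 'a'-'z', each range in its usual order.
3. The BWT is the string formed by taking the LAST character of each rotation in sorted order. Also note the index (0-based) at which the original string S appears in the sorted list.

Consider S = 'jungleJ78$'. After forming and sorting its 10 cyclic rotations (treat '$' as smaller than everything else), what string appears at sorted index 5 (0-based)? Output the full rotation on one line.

All 10 rotations (rotation i = S[i:]+S[:i]):
  rot[0] = jungleJ78$
  rot[1] = ungleJ78$j
  rot[2] = ngleJ78$ju
  rot[3] = gleJ78$jun
  rot[4] = leJ78$jung
  rot[5] = eJ78$jungl
  rot[6] = J78$jungle
  rot[7] = 78$jungleJ
  rot[8] = 8$jungleJ7
  rot[9] = $jungleJ78
Sorted (with $ < everything):
  sorted[0] = $jungleJ78
  sorted[1] = 78$jungleJ
  sorted[2] = 8$jungleJ7
  sorted[3] = J78$jungle
  sorted[4] = eJ78$jungl
  sorted[5] = gleJ78$jun
  sorted[6] = jungleJ78$
  sorted[7] = leJ78$jung
  sorted[8] = ngleJ78$ju
  sorted[9] = ungleJ78$j
sorted[5] = gleJ78$jun

Answer: gleJ78$jun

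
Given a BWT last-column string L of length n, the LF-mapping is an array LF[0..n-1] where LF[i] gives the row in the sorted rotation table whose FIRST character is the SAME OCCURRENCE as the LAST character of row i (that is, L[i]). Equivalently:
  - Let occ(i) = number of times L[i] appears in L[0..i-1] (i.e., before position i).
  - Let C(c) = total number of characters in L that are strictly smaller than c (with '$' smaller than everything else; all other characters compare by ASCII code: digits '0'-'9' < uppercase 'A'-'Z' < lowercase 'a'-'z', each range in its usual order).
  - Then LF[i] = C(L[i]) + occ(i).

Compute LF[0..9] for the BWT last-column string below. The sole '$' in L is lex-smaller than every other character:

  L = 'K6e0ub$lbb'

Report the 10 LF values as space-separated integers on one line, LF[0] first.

Char counts: '$':1, '0':1, '6':1, 'K':1, 'b':3, 'e':1, 'l':1, 'u':1
C (first-col start): C('$')=0, C('0')=1, C('6')=2, C('K')=3, C('b')=4, C('e')=7, C('l')=8, C('u')=9
L[0]='K': occ=0, LF[0]=C('K')+0=3+0=3
L[1]='6': occ=0, LF[1]=C('6')+0=2+0=2
L[2]='e': occ=0, LF[2]=C('e')+0=7+0=7
L[3]='0': occ=0, LF[3]=C('0')+0=1+0=1
L[4]='u': occ=0, LF[4]=C('u')+0=9+0=9
L[5]='b': occ=0, LF[5]=C('b')+0=4+0=4
L[6]='$': occ=0, LF[6]=C('$')+0=0+0=0
L[7]='l': occ=0, LF[7]=C('l')+0=8+0=8
L[8]='b': occ=1, LF[8]=C('b')+1=4+1=5
L[9]='b': occ=2, LF[9]=C('b')+2=4+2=6

Answer: 3 2 7 1 9 4 0 8 5 6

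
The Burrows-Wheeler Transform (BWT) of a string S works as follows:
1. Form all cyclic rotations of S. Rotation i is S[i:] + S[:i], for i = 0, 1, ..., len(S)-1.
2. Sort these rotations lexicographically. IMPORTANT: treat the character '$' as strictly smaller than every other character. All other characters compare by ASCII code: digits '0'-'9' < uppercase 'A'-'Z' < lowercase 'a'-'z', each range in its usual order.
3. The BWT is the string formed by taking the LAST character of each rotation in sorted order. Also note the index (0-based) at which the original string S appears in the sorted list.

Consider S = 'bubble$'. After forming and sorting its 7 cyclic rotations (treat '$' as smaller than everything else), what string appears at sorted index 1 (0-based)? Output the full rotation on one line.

Answer: bble$bu

Derivation:
All 7 rotations (rotation i = S[i:]+S[:i]):
  rot[0] = bubble$
  rot[1] = ubble$b
  rot[2] = bble$bu
  rot[3] = ble$bub
  rot[4] = le$bubb
  rot[5] = e$bubbl
  rot[6] = $bubble
Sorted (with $ < everything):
  sorted[0] = $bubble
  sorted[1] = bble$bu
  sorted[2] = ble$bub
  sorted[3] = bubble$
  sorted[4] = e$bubbl
  sorted[5] = le$bubb
  sorted[6] = ubble$b
sorted[1] = bble$bu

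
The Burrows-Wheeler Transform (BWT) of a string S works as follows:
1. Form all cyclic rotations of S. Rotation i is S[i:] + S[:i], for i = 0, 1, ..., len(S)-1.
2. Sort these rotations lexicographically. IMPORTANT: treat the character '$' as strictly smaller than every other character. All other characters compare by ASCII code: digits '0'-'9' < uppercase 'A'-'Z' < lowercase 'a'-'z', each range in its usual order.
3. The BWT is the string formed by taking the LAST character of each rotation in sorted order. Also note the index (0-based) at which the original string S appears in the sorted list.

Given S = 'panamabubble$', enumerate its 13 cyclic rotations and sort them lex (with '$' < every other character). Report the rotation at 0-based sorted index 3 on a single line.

All 13 rotations (rotation i = S[i:]+S[:i]):
  rot[0] = panamabubble$
  rot[1] = anamabubble$p
  rot[2] = namabubble$pa
  rot[3] = amabubble$pan
  rot[4] = mabubble$pana
  rot[5] = abubble$panam
  rot[6] = bubble$panama
  rot[7] = ubble$panamab
  rot[8] = bble$panamabu
  rot[9] = ble$panamabub
  rot[10] = le$panamabubb
  rot[11] = e$panamabubbl
  rot[12] = $panamabubble
Sorted (with $ < everything):
  sorted[0] = $panamabubble
  sorted[1] = abubble$panam
  sorted[2] = amabubble$pan
  sorted[3] = anamabubble$p
  sorted[4] = bble$panamabu
  sorted[5] = ble$panamabub
  sorted[6] = bubble$panama
  sorted[7] = e$panamabubbl
  sorted[8] = le$panamabubb
  sorted[9] = mabubble$pana
  sorted[10] = namabubble$pa
  sorted[11] = panamabubble$
  sorted[12] = ubble$panamab
sorted[3] = anamabubble$p

Answer: anamabubble$p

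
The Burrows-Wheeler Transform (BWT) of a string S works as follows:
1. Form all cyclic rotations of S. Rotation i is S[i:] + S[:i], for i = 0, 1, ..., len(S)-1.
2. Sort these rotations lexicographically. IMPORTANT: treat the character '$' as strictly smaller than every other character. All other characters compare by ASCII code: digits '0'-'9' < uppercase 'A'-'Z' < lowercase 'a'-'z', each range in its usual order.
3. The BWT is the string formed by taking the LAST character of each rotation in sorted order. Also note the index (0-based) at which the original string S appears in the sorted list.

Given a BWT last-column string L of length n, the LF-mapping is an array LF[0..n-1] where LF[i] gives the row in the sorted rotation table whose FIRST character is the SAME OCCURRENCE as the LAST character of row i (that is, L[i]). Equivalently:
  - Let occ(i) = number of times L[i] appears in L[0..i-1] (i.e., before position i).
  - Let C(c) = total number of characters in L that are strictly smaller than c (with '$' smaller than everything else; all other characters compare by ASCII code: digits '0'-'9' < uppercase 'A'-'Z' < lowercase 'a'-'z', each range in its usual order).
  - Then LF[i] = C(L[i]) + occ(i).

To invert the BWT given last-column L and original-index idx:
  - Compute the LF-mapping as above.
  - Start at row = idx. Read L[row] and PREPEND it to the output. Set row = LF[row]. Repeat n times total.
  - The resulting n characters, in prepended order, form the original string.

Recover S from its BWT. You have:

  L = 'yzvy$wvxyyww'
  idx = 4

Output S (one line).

LF mapping: 7 11 1 8 0 3 2 6 9 10 4 5
Walk LF starting at row 4, prepending L[row]:
  step 1: row=4, L[4]='$', prepend. Next row=LF[4]=0
  step 2: row=0, L[0]='y', prepend. Next row=LF[0]=7
  step 3: row=7, L[7]='x', prepend. Next row=LF[7]=6
  step 4: row=6, L[6]='v', prepend. Next row=LF[6]=2
  step 5: row=2, L[2]='v', prepend. Next row=LF[2]=1
  step 6: row=1, L[1]='z', prepend. Next row=LF[1]=11
  step 7: row=11, L[11]='w', prepend. Next row=LF[11]=5
  step 8: row=5, L[5]='w', prepend. Next row=LF[5]=3
  step 9: row=3, L[3]='y', prepend. Next row=LF[3]=8
  step 10: row=8, L[8]='y', prepend. Next row=LF[8]=9
  step 11: row=9, L[9]='y', prepend. Next row=LF[9]=10
  step 12: row=10, L[10]='w', prepend. Next row=LF[10]=4
Reversed output: wyyywwzvvxy$

Answer: wyyywwzvvxy$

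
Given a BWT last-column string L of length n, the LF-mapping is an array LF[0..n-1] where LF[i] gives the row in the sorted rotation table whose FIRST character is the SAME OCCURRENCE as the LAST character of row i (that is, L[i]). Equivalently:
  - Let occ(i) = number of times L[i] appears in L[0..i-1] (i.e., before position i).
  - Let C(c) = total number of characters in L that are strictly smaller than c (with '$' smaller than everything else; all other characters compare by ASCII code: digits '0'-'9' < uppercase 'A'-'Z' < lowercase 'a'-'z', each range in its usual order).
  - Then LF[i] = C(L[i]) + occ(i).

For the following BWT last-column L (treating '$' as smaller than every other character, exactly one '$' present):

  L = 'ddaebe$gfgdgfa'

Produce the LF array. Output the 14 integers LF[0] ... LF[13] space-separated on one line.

Char counts: '$':1, 'a':2, 'b':1, 'd':3, 'e':2, 'f':2, 'g':3
C (first-col start): C('$')=0, C('a')=1, C('b')=3, C('d')=4, C('e')=7, C('f')=9, C('g')=11
L[0]='d': occ=0, LF[0]=C('d')+0=4+0=4
L[1]='d': occ=1, LF[1]=C('d')+1=4+1=5
L[2]='a': occ=0, LF[2]=C('a')+0=1+0=1
L[3]='e': occ=0, LF[3]=C('e')+0=7+0=7
L[4]='b': occ=0, LF[4]=C('b')+0=3+0=3
L[5]='e': occ=1, LF[5]=C('e')+1=7+1=8
L[6]='$': occ=0, LF[6]=C('$')+0=0+0=0
L[7]='g': occ=0, LF[7]=C('g')+0=11+0=11
L[8]='f': occ=0, LF[8]=C('f')+0=9+0=9
L[9]='g': occ=1, LF[9]=C('g')+1=11+1=12
L[10]='d': occ=2, LF[10]=C('d')+2=4+2=6
L[11]='g': occ=2, LF[11]=C('g')+2=11+2=13
L[12]='f': occ=1, LF[12]=C('f')+1=9+1=10
L[13]='a': occ=1, LF[13]=C('a')+1=1+1=2

Answer: 4 5 1 7 3 8 0 11 9 12 6 13 10 2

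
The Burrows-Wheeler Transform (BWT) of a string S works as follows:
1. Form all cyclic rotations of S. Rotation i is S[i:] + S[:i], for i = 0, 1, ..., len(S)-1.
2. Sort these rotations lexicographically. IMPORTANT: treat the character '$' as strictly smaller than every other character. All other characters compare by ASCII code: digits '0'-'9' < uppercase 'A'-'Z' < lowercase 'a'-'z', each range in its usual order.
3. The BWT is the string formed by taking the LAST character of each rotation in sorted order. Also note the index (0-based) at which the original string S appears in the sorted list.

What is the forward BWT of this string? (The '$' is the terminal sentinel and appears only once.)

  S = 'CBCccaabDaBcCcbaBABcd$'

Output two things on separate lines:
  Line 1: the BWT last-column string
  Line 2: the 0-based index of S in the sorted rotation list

Answer: dBaCaA$cBbbDcaacBcCCBc
6

Derivation:
All 22 rotations (rotation i = S[i:]+S[:i]):
  rot[0] = CBCccaabDaBcCcbaBABcd$
  rot[1] = BCccaabDaBcCcbaBABcd$C
  rot[2] = CccaabDaBcCcbaBABcd$CB
  rot[3] = ccaabDaBcCcbaBABcd$CBC
  rot[4] = caabDaBcCcbaBABcd$CBCc
  rot[5] = aabDaBcCcbaBABcd$CBCcc
  rot[6] = abDaBcCcbaBABcd$CBCcca
  rot[7] = bDaBcCcbaBABcd$CBCccaa
  rot[8] = DaBcCcbaBABcd$CBCccaab
  rot[9] = aBcCcbaBABcd$CBCccaabD
  rot[10] = BcCcbaBABcd$CBCccaabDa
  rot[11] = cCcbaBABcd$CBCccaabDaB
  rot[12] = CcbaBABcd$CBCccaabDaBc
  rot[13] = cbaBABcd$CBCccaabDaBcC
  rot[14] = baBABcd$CBCccaabDaBcCc
  rot[15] = aBABcd$CBCccaabDaBcCcb
  rot[16] = BABcd$CBCccaabDaBcCcba
  rot[17] = ABcd$CBCccaabDaBcCcbaB
  rot[18] = Bcd$CBCccaabDaBcCcbaBA
  rot[19] = cd$CBCccaabDaBcCcbaBAB
  rot[20] = d$CBCccaabDaBcCcbaBABc
  rot[21] = $CBCccaabDaBcCcbaBABcd
Sorted (with $ < everything):
  sorted[0] = $CBCccaabDaBcCcbaBABcd  (last char: 'd')
  sorted[1] = ABcd$CBCccaabDaBcCcbaB  (last char: 'B')
  sorted[2] = BABcd$CBCccaabDaBcCcba  (last char: 'a')
  sorted[3] = BCccaabDaBcCcbaBABcd$C  (last char: 'C')
  sorted[4] = BcCcbaBABcd$CBCccaabDa  (last char: 'a')
  sorted[5] = Bcd$CBCccaabDaBcCcbaBA  (last char: 'A')
  sorted[6] = CBCccaabDaBcCcbaBABcd$  (last char: '$')
  sorted[7] = CcbaBABcd$CBCccaabDaBc  (last char: 'c')
  sorted[8] = CccaabDaBcCcbaBABcd$CB  (last char: 'B')
  sorted[9] = DaBcCcbaBABcd$CBCccaab  (last char: 'b')
  sorted[10] = aBABcd$CBCccaabDaBcCcb  (last char: 'b')
  sorted[11] = aBcCcbaBABcd$CBCccaabD  (last char: 'D')
  sorted[12] = aabDaBcCcbaBABcd$CBCcc  (last char: 'c')
  sorted[13] = abDaBcCcbaBABcd$CBCcca  (last char: 'a')
  sorted[14] = bDaBcCcbaBABcd$CBCccaa  (last char: 'a')
  sorted[15] = baBABcd$CBCccaabDaBcCc  (last char: 'c')
  sorted[16] = cCcbaBABcd$CBCccaabDaB  (last char: 'B')
  sorted[17] = caabDaBcCcbaBABcd$CBCc  (last char: 'c')
  sorted[18] = cbaBABcd$CBCccaabDaBcC  (last char: 'C')
  sorted[19] = ccaabDaBcCcbaBABcd$CBC  (last char: 'C')
  sorted[20] = cd$CBCccaabDaBcCcbaBAB  (last char: 'B')
  sorted[21] = d$CBCccaabDaBcCcbaBABc  (last char: 'c')
Last column: dBaCaA$cBbbDcaacBcCCBc
Original string S is at sorted index 6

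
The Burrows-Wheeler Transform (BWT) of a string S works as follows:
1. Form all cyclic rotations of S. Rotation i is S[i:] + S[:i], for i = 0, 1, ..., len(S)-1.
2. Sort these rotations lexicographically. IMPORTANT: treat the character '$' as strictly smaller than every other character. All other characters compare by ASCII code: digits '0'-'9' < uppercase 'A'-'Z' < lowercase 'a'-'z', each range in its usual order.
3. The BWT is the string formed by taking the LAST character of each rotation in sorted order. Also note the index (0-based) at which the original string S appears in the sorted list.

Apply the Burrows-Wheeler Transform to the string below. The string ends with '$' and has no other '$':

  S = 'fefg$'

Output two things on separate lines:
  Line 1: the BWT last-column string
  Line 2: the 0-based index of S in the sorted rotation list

Answer: gf$ef
2

Derivation:
All 5 rotations (rotation i = S[i:]+S[:i]):
  rot[0] = fefg$
  rot[1] = efg$f
  rot[2] = fg$fe
  rot[3] = g$fef
  rot[4] = $fefg
Sorted (with $ < everything):
  sorted[0] = $fefg  (last char: 'g')
  sorted[1] = efg$f  (last char: 'f')
  sorted[2] = fefg$  (last char: '$')
  sorted[3] = fg$fe  (last char: 'e')
  sorted[4] = g$fef  (last char: 'f')
Last column: gf$ef
Original string S is at sorted index 2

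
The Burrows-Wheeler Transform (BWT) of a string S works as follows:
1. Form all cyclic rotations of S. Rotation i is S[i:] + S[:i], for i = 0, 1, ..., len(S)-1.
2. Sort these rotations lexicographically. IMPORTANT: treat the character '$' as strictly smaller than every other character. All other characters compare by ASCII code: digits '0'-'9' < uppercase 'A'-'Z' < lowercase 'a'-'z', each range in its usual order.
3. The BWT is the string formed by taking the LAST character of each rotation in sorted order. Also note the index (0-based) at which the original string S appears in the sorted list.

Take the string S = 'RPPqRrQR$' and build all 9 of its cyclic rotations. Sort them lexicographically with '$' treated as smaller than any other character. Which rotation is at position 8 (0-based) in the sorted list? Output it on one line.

Answer: rQR$RPPqR

Derivation:
All 9 rotations (rotation i = S[i:]+S[:i]):
  rot[0] = RPPqRrQR$
  rot[1] = PPqRrQR$R
  rot[2] = PqRrQR$RP
  rot[3] = qRrQR$RPP
  rot[4] = RrQR$RPPq
  rot[5] = rQR$RPPqR
  rot[6] = QR$RPPqRr
  rot[7] = R$RPPqRrQ
  rot[8] = $RPPqRrQR
Sorted (with $ < everything):
  sorted[0] = $RPPqRrQR
  sorted[1] = PPqRrQR$R
  sorted[2] = PqRrQR$RP
  sorted[3] = QR$RPPqRr
  sorted[4] = R$RPPqRrQ
  sorted[5] = RPPqRrQR$
  sorted[6] = RrQR$RPPq
  sorted[7] = qRrQR$RPP
  sorted[8] = rQR$RPPqR
sorted[8] = rQR$RPPqR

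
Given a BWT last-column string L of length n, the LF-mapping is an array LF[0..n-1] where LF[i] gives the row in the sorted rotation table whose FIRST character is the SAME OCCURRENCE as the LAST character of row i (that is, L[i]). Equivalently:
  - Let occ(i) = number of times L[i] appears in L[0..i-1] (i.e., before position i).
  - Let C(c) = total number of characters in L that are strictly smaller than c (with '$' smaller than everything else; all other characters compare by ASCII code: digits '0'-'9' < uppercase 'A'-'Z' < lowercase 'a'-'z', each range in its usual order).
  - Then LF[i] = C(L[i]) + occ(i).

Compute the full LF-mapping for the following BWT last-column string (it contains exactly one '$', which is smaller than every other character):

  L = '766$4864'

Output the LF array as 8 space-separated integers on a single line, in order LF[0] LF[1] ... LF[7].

Answer: 6 3 4 0 1 7 5 2

Derivation:
Char counts: '$':1, '4':2, '6':3, '7':1, '8':1
C (first-col start): C('$')=0, C('4')=1, C('6')=3, C('7')=6, C('8')=7
L[0]='7': occ=0, LF[0]=C('7')+0=6+0=6
L[1]='6': occ=0, LF[1]=C('6')+0=3+0=3
L[2]='6': occ=1, LF[2]=C('6')+1=3+1=4
L[3]='$': occ=0, LF[3]=C('$')+0=0+0=0
L[4]='4': occ=0, LF[4]=C('4')+0=1+0=1
L[5]='8': occ=0, LF[5]=C('8')+0=7+0=7
L[6]='6': occ=2, LF[6]=C('6')+2=3+2=5
L[7]='4': occ=1, LF[7]=C('4')+1=1+1=2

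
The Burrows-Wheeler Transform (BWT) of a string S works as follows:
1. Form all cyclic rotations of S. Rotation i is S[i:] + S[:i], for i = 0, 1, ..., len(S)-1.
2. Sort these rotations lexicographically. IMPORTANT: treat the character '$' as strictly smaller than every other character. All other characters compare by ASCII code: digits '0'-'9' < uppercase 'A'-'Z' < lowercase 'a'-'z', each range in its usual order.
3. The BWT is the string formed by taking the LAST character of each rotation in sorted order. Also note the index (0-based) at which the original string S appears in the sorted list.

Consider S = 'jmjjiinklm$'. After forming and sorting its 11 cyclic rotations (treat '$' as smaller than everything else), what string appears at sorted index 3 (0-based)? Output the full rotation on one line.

All 11 rotations (rotation i = S[i:]+S[:i]):
  rot[0] = jmjjiinklm$
  rot[1] = mjjiinklm$j
  rot[2] = jjiinklm$jm
  rot[3] = jiinklm$jmj
  rot[4] = iinklm$jmjj
  rot[5] = inklm$jmjji
  rot[6] = nklm$jmjjii
  rot[7] = klm$jmjjiin
  rot[8] = lm$jmjjiink
  rot[9] = m$jmjjiinkl
  rot[10] = $jmjjiinklm
Sorted (with $ < everything):
  sorted[0] = $jmjjiinklm
  sorted[1] = iinklm$jmjj
  sorted[2] = inklm$jmjji
  sorted[3] = jiinklm$jmj
  sorted[4] = jjiinklm$jm
  sorted[5] = jmjjiinklm$
  sorted[6] = klm$jmjjiin
  sorted[7] = lm$jmjjiink
  sorted[8] = m$jmjjiinkl
  sorted[9] = mjjiinklm$j
  sorted[10] = nklm$jmjjii
sorted[3] = jiinklm$jmj

Answer: jiinklm$jmj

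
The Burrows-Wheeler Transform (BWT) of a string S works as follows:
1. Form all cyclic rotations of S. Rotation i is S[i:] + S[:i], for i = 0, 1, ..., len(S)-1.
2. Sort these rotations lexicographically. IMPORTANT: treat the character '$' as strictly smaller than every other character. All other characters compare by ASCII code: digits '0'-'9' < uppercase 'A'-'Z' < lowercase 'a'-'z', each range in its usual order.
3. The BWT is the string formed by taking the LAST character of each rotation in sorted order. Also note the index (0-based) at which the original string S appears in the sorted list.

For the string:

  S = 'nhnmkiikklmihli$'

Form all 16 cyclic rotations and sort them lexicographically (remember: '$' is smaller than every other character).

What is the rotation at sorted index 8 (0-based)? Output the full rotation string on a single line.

Answer: kklmihli$nhnmkii

Derivation:
All 16 rotations (rotation i = S[i:]+S[:i]):
  rot[0] = nhnmkiikklmihli$
  rot[1] = hnmkiikklmihli$n
  rot[2] = nmkiikklmihli$nh
  rot[3] = mkiikklmihli$nhn
  rot[4] = kiikklmihli$nhnm
  rot[5] = iikklmihli$nhnmk
  rot[6] = ikklmihli$nhnmki
  rot[7] = kklmihli$nhnmkii
  rot[8] = klmihli$nhnmkiik
  rot[9] = lmihli$nhnmkiikk
  rot[10] = mihli$nhnmkiikkl
  rot[11] = ihli$nhnmkiikklm
  rot[12] = hli$nhnmkiikklmi
  rot[13] = li$nhnmkiikklmih
  rot[14] = i$nhnmkiikklmihl
  rot[15] = $nhnmkiikklmihli
Sorted (with $ < everything):
  sorted[0] = $nhnmkiikklmihli
  sorted[1] = hli$nhnmkiikklmi
  sorted[2] = hnmkiikklmihli$n
  sorted[3] = i$nhnmkiikklmihl
  sorted[4] = ihli$nhnmkiikklm
  sorted[5] = iikklmihli$nhnmk
  sorted[6] = ikklmihli$nhnmki
  sorted[7] = kiikklmihli$nhnm
  sorted[8] = kklmihli$nhnmkii
  sorted[9] = klmihli$nhnmkiik
  sorted[10] = li$nhnmkiikklmih
  sorted[11] = lmihli$nhnmkiikk
  sorted[12] = mihli$nhnmkiikkl
  sorted[13] = mkiikklmihli$nhn
  sorted[14] = nhnmkiikklmihli$
  sorted[15] = nmkiikklmihli$nh
sorted[8] = kklmihli$nhnmkii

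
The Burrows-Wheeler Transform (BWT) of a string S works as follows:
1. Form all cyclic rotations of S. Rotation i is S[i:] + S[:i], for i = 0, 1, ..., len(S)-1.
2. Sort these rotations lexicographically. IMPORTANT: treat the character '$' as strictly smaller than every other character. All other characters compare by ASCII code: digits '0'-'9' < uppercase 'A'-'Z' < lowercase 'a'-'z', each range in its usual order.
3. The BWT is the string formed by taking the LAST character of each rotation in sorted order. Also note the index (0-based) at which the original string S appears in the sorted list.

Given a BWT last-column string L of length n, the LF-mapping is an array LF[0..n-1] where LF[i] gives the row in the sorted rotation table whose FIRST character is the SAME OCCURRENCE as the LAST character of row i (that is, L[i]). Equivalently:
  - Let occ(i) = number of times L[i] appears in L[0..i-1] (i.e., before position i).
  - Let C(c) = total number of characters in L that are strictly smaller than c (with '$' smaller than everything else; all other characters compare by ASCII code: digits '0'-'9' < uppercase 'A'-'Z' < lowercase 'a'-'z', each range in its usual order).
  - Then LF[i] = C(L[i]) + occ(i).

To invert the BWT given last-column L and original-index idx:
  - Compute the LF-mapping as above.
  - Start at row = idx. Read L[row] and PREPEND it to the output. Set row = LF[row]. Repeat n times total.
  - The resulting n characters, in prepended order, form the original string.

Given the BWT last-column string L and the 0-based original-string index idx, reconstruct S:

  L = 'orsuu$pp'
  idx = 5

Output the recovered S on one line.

LF mapping: 1 4 5 6 7 0 2 3
Walk LF starting at row 5, prepending L[row]:
  step 1: row=5, L[5]='$', prepend. Next row=LF[5]=0
  step 2: row=0, L[0]='o', prepend. Next row=LF[0]=1
  step 3: row=1, L[1]='r', prepend. Next row=LF[1]=4
  step 4: row=4, L[4]='u', prepend. Next row=LF[4]=7
  step 5: row=7, L[7]='p', prepend. Next row=LF[7]=3
  step 6: row=3, L[3]='u', prepend. Next row=LF[3]=6
  step 7: row=6, L[6]='p', prepend. Next row=LF[6]=2
  step 8: row=2, L[2]='s', prepend. Next row=LF[2]=5
Reversed output: spupuro$

Answer: spupuro$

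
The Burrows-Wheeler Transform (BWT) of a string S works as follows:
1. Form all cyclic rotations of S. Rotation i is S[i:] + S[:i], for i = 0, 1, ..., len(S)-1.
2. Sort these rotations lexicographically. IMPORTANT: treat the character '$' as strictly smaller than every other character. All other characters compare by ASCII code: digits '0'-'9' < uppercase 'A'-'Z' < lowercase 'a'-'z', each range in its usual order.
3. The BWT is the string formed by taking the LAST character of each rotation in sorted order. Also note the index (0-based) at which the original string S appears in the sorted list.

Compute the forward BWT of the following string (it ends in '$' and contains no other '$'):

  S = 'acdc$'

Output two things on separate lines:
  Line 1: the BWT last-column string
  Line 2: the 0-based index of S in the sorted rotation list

Answer: c$dac
1

Derivation:
All 5 rotations (rotation i = S[i:]+S[:i]):
  rot[0] = acdc$
  rot[1] = cdc$a
  rot[2] = dc$ac
  rot[3] = c$acd
  rot[4] = $acdc
Sorted (with $ < everything):
  sorted[0] = $acdc  (last char: 'c')
  sorted[1] = acdc$  (last char: '$')
  sorted[2] = c$acd  (last char: 'd')
  sorted[3] = cdc$a  (last char: 'a')
  sorted[4] = dc$ac  (last char: 'c')
Last column: c$dac
Original string S is at sorted index 1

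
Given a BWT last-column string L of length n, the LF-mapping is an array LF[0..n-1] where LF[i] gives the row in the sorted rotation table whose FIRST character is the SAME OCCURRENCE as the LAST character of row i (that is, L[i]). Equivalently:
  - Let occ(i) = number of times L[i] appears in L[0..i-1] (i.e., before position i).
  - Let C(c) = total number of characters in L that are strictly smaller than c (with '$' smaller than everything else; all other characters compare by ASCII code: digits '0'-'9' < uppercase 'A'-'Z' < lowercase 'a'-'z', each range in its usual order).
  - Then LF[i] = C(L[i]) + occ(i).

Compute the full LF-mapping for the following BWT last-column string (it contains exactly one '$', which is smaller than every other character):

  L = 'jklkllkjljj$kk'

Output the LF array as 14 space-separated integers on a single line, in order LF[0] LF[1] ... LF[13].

Answer: 1 5 10 6 11 12 7 2 13 3 4 0 8 9

Derivation:
Char counts: '$':1, 'j':4, 'k':5, 'l':4
C (first-col start): C('$')=0, C('j')=1, C('k')=5, C('l')=10
L[0]='j': occ=0, LF[0]=C('j')+0=1+0=1
L[1]='k': occ=0, LF[1]=C('k')+0=5+0=5
L[2]='l': occ=0, LF[2]=C('l')+0=10+0=10
L[3]='k': occ=1, LF[3]=C('k')+1=5+1=6
L[4]='l': occ=1, LF[4]=C('l')+1=10+1=11
L[5]='l': occ=2, LF[5]=C('l')+2=10+2=12
L[6]='k': occ=2, LF[6]=C('k')+2=5+2=7
L[7]='j': occ=1, LF[7]=C('j')+1=1+1=2
L[8]='l': occ=3, LF[8]=C('l')+3=10+3=13
L[9]='j': occ=2, LF[9]=C('j')+2=1+2=3
L[10]='j': occ=3, LF[10]=C('j')+3=1+3=4
L[11]='$': occ=0, LF[11]=C('$')+0=0+0=0
L[12]='k': occ=3, LF[12]=C('k')+3=5+3=8
L[13]='k': occ=4, LF[13]=C('k')+4=5+4=9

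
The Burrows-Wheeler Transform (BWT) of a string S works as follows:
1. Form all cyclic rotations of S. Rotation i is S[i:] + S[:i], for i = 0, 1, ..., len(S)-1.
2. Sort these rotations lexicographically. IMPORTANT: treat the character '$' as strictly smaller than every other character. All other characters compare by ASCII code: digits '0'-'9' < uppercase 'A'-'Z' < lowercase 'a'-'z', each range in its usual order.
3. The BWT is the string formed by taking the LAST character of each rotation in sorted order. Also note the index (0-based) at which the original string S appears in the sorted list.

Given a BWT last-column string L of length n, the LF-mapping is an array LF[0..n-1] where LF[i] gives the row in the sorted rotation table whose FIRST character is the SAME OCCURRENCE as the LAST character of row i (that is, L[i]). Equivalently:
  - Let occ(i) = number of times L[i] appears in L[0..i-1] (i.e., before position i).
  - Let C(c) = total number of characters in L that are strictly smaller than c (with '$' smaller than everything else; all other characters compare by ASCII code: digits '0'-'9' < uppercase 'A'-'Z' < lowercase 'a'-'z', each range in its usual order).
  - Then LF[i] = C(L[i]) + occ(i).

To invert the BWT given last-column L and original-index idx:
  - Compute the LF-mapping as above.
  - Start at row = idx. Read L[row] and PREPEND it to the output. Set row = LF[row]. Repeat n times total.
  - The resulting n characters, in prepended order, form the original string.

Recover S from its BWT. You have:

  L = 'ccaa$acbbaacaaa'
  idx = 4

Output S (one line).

LF mapping: 11 12 1 2 0 3 13 9 10 4 5 14 6 7 8
Walk LF starting at row 4, prepending L[row]:
  step 1: row=4, L[4]='$', prepend. Next row=LF[4]=0
  step 2: row=0, L[0]='c', prepend. Next row=LF[0]=11
  step 3: row=11, L[11]='c', prepend. Next row=LF[11]=14
  step 4: row=14, L[14]='a', prepend. Next row=LF[14]=8
  step 5: row=8, L[8]='b', prepend. Next row=LF[8]=10
  step 6: row=10, L[10]='a', prepend. Next row=LF[10]=5
  step 7: row=5, L[5]='a', prepend. Next row=LF[5]=3
  step 8: row=3, L[3]='a', prepend. Next row=LF[3]=2
  step 9: row=2, L[2]='a', prepend. Next row=LF[2]=1
  step 10: row=1, L[1]='c', prepend. Next row=LF[1]=12
  step 11: row=12, L[12]='a', prepend. Next row=LF[12]=6
  step 12: row=6, L[6]='c', prepend. Next row=LF[6]=13
  step 13: row=13, L[13]='a', prepend. Next row=LF[13]=7
  step 14: row=7, L[7]='b', prepend. Next row=LF[7]=9
  step 15: row=9, L[9]='a', prepend. Next row=LF[9]=4
Reversed output: abacacaaaabacc$

Answer: abacacaaaabacc$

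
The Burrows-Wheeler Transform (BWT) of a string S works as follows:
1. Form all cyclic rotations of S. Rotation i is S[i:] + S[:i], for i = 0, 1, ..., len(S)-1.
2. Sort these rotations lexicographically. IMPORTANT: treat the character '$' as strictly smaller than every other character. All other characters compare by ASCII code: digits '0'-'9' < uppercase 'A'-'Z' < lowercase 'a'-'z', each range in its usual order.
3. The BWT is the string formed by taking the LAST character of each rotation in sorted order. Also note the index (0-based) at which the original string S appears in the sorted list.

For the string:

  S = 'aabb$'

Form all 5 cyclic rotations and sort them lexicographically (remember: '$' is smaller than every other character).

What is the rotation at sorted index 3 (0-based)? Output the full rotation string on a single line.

All 5 rotations (rotation i = S[i:]+S[:i]):
  rot[0] = aabb$
  rot[1] = abb$a
  rot[2] = bb$aa
  rot[3] = b$aab
  rot[4] = $aabb
Sorted (with $ < everything):
  sorted[0] = $aabb
  sorted[1] = aabb$
  sorted[2] = abb$a
  sorted[3] = b$aab
  sorted[4] = bb$aa
sorted[3] = b$aab

Answer: b$aab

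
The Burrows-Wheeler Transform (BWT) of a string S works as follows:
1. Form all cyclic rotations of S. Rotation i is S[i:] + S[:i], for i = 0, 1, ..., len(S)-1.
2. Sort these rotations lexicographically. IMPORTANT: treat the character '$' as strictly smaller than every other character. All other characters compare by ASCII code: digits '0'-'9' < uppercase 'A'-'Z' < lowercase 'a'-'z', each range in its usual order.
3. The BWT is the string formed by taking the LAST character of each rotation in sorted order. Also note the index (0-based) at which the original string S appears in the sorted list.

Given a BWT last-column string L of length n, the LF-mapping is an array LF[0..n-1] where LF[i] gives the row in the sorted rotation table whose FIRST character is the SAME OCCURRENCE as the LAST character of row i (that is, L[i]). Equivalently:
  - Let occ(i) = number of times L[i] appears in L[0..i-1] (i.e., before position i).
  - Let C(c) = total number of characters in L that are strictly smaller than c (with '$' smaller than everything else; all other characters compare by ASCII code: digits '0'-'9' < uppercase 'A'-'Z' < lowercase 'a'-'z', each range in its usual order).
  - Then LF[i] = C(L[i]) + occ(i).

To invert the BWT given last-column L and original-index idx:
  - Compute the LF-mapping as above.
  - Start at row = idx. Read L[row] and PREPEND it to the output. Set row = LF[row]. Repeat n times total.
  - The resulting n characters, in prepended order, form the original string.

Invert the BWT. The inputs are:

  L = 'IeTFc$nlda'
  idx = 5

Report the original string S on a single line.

LF mapping: 2 7 3 1 5 0 9 8 6 4
Walk LF starting at row 5, prepending L[row]:
  step 1: row=5, L[5]='$', prepend. Next row=LF[5]=0
  step 2: row=0, L[0]='I', prepend. Next row=LF[0]=2
  step 3: row=2, L[2]='T', prepend. Next row=LF[2]=3
  step 4: row=3, L[3]='F', prepend. Next row=LF[3]=1
  step 5: row=1, L[1]='e', prepend. Next row=LF[1]=7
  step 6: row=7, L[7]='l', prepend. Next row=LF[7]=8
  step 7: row=8, L[8]='d', prepend. Next row=LF[8]=6
  step 8: row=6, L[6]='n', prepend. Next row=LF[6]=9
  step 9: row=9, L[9]='a', prepend. Next row=LF[9]=4
  step 10: row=4, L[4]='c', prepend. Next row=LF[4]=5
Reversed output: candleFTI$

Answer: candleFTI$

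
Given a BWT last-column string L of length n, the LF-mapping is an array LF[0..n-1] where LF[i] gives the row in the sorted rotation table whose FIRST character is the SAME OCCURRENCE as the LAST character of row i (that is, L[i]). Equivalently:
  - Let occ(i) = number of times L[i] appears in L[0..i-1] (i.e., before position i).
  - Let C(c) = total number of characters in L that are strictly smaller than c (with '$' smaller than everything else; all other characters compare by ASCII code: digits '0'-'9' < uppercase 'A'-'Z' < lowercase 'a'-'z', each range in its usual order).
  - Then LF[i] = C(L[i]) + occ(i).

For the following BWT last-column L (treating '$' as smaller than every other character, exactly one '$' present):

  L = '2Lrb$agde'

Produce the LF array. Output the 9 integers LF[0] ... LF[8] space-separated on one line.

Char counts: '$':1, '2':1, 'L':1, 'a':1, 'b':1, 'd':1, 'e':1, 'g':1, 'r':1
C (first-col start): C('$')=0, C('2')=1, C('L')=2, C('a')=3, C('b')=4, C('d')=5, C('e')=6, C('g')=7, C('r')=8
L[0]='2': occ=0, LF[0]=C('2')+0=1+0=1
L[1]='L': occ=0, LF[1]=C('L')+0=2+0=2
L[2]='r': occ=0, LF[2]=C('r')+0=8+0=8
L[3]='b': occ=0, LF[3]=C('b')+0=4+0=4
L[4]='$': occ=0, LF[4]=C('$')+0=0+0=0
L[5]='a': occ=0, LF[5]=C('a')+0=3+0=3
L[6]='g': occ=0, LF[6]=C('g')+0=7+0=7
L[7]='d': occ=0, LF[7]=C('d')+0=5+0=5
L[8]='e': occ=0, LF[8]=C('e')+0=6+0=6

Answer: 1 2 8 4 0 3 7 5 6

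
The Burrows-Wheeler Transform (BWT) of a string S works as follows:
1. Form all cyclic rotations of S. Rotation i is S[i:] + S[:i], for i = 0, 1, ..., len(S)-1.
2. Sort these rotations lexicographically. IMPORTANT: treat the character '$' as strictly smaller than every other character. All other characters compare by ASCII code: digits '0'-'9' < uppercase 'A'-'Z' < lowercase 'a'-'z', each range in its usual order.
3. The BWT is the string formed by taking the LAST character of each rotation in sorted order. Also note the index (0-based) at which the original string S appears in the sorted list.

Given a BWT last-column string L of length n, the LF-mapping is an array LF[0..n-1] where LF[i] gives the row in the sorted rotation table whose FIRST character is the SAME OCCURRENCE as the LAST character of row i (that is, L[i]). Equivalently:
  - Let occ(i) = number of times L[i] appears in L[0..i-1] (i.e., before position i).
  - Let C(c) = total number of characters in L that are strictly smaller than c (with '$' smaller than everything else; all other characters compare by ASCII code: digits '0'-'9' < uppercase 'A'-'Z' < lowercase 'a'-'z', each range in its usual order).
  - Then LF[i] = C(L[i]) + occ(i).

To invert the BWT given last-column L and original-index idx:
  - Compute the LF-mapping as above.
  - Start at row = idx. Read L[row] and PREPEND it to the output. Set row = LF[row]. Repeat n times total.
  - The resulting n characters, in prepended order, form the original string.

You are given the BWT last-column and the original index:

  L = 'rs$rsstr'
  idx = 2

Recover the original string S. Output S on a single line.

Answer: rrtsssr$

Derivation:
LF mapping: 1 4 0 2 5 6 7 3
Walk LF starting at row 2, prepending L[row]:
  step 1: row=2, L[2]='$', prepend. Next row=LF[2]=0
  step 2: row=0, L[0]='r', prepend. Next row=LF[0]=1
  step 3: row=1, L[1]='s', prepend. Next row=LF[1]=4
  step 4: row=4, L[4]='s', prepend. Next row=LF[4]=5
  step 5: row=5, L[5]='s', prepend. Next row=LF[5]=6
  step 6: row=6, L[6]='t', prepend. Next row=LF[6]=7
  step 7: row=7, L[7]='r', prepend. Next row=LF[7]=3
  step 8: row=3, L[3]='r', prepend. Next row=LF[3]=2
Reversed output: rrtsssr$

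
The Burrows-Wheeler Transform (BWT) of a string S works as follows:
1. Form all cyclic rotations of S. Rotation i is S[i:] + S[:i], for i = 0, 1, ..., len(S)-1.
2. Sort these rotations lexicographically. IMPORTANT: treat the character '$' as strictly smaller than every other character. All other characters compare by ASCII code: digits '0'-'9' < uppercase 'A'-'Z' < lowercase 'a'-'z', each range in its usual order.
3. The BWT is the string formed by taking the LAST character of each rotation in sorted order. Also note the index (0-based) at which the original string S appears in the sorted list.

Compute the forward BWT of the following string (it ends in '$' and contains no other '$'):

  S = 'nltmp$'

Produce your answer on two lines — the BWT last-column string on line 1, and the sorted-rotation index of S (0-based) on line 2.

All 6 rotations (rotation i = S[i:]+S[:i]):
  rot[0] = nltmp$
  rot[1] = ltmp$n
  rot[2] = tmp$nl
  rot[3] = mp$nlt
  rot[4] = p$nltm
  rot[5] = $nltmp
Sorted (with $ < everything):
  sorted[0] = $nltmp  (last char: 'p')
  sorted[1] = ltmp$n  (last char: 'n')
  sorted[2] = mp$nlt  (last char: 't')
  sorted[3] = nltmp$  (last char: '$')
  sorted[4] = p$nltm  (last char: 'm')
  sorted[5] = tmp$nl  (last char: 'l')
Last column: pnt$ml
Original string S is at sorted index 3

Answer: pnt$ml
3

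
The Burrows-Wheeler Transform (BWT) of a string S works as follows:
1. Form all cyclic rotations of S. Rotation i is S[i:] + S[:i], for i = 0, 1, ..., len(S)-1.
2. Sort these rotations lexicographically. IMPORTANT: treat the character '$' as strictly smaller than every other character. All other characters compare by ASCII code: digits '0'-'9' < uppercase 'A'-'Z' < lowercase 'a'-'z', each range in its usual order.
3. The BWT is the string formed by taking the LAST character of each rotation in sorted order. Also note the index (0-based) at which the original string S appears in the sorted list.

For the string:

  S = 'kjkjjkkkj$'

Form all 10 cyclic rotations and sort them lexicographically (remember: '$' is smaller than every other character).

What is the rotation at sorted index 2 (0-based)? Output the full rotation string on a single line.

Answer: jjkkkj$kjk

Derivation:
All 10 rotations (rotation i = S[i:]+S[:i]):
  rot[0] = kjkjjkkkj$
  rot[1] = jkjjkkkj$k
  rot[2] = kjjkkkj$kj
  rot[3] = jjkkkj$kjk
  rot[4] = jkkkj$kjkj
  rot[5] = kkkj$kjkjj
  rot[6] = kkj$kjkjjk
  rot[7] = kj$kjkjjkk
  rot[8] = j$kjkjjkkk
  rot[9] = $kjkjjkkkj
Sorted (with $ < everything):
  sorted[0] = $kjkjjkkkj
  sorted[1] = j$kjkjjkkk
  sorted[2] = jjkkkj$kjk
  sorted[3] = jkjjkkkj$k
  sorted[4] = jkkkj$kjkj
  sorted[5] = kj$kjkjjkk
  sorted[6] = kjjkkkj$kj
  sorted[7] = kjkjjkkkj$
  sorted[8] = kkj$kjkjjk
  sorted[9] = kkkj$kjkjj
sorted[2] = jjkkkj$kjk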